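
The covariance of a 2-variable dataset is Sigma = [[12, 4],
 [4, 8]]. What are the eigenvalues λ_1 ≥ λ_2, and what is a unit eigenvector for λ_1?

Step 1 — characteristic polynomial of 2×2 Sigma:
  det(Sigma - λI) = λ² - trace · λ + det = 0.
  trace = 12 + 8 = 20, det = 12·8 - (4)² = 80.
Step 2 — discriminant:
  Δ = trace² - 4·det = 400 - 320 = 80.
Step 3 — eigenvalues:
  λ = (trace ± √Δ)/2 = (20 ± 8.9443)/2,
  λ_1 = 14.4721,  λ_2 = 5.5279.

Step 4 — unit eigenvector for λ_1: solve (Sigma - λ_1 I)v = 0. First row:
  (12 - 14.4721)·v_x + (4)·v_y = 0, i.e. (-2.4721)·v_x + (4)·v_y = 0,
  so v ∝ (b, λ_1 - a) = (4, 2.4721) = u.
  ||u|| = √((4)² + (2.4721)²) = √(22.1115) ≈ 4.7023,
  v_1 = u/||u|| ≈ (0.8507, 0.5257) (||v_1|| = 1).

λ_1 = 14.4721,  λ_2 = 5.5279;  v_1 ≈ (0.8507, 0.5257)


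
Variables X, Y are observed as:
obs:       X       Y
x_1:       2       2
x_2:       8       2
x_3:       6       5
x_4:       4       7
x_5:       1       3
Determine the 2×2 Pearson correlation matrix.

Step 1 — column means:
  mean(X) = (2 + 8 + 6 + 4 + 1) / 5 = 21/5 = 4.2
  mean(Y) = (2 + 2 + 5 + 7 + 3) / 5 = 19/5 = 3.8

Step 2 — sample variances and covariances s[i,j] = (1/(n-1)) · Σ_k (x_{k,i} - mean_i) · (x_{k,j} - mean_j), with n-1 = 4:
  s[X,X] = ((-2.2)·(-2.2) + (3.8)·(3.8) + (1.8)·(1.8) + (-0.2)·(-0.2) + (-3.2)·(-3.2)) / 4 = 32.8/4 = 8.2
  s[X,Y] = ((-2.2)·(-1.8) + (3.8)·(-1.8) + (1.8)·(1.2) + (-0.2)·(3.2) + (-3.2)·(-0.8)) / 4 = 1.2/4 = 0.3
  s[Y,Y] = ((-1.8)·(-1.8) + (-1.8)·(-1.8) + (1.2)·(1.2) + (3.2)·(3.2) + (-0.8)·(-0.8)) / 4 = 18.8/4 = 4.7
  Sample standard deviations s_i = √(s[i,i]):
  s(X) = √(8.2) = 2.8636
  s(Y) = √(4.7) = 2.1679

Step 3 — r_{ij} = s_{ij} / (s_i · s_j):
  r[X,X] = 1 (diagonal).
  r[X,Y] = 0.3 / (2.8636 · 2.1679) = 0.3 / 6.2081 = 0.0483
  r[Y,Y] = 1 (diagonal).

R is symmetric with unit diagonal. Assembling:

R = [[1, 0.0483],
 [0.0483, 1]]


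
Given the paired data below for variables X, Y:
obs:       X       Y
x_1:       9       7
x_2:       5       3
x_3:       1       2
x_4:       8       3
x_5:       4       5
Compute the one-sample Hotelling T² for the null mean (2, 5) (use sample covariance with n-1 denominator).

Step 1 — sample mean vector:
  mean(X) = (9 + 5 + 1 + 8 + 4) / 5 = 27/5 = 5.4
  mean(Y) = (7 + 3 + 2 + 3 + 5) / 5 = 20/5 = 4
  x̄ = (5.4, 4),  deviation x̄ - mu_0 = (5.4, 4) - (2, 5) = (3.4, -1).

Step 2 — sample covariance matrix, S[i,j] = (1/(n-1)) · Σ_k (x_{k,i} - mean_i) · (x_{k,j} - mean_j), divisor n-1 = 4:
  S[X,X] = ((3.6)·(3.6) + (-0.4)·(-0.4) + (-4.4)·(-4.4) + (2.6)·(2.6) + (-1.4)·(-1.4)) / 4 = 41.2/4 = 10.3
  S[X,Y] = ((3.6)·(3) + (-0.4)·(-1) + (-4.4)·(-2) + (2.6)·(-1) + (-1.4)·(1)) / 4 = 16/4 = 4
  S[Y,Y] = ((3)·(3) + (-1)·(-1) + (-2)·(-2) + (-1)·(-1) + (1)·(1)) / 4 = 16/4 = 4
  S = [[10.3, 4],
 [4, 4]].

Step 3 — invert S. det(S) = 10.3·4 - (4)² = 25.2.
  S^{-1} = (1/det) · [[d, -b], [-b, a]] = [[0.1587, -0.1587],
 [-0.1587, 0.4087]].

Step 4 — quadratic form (x̄ - mu_0)^T · S^{-1} · (x̄ - mu_0):
  S^{-1} · (x̄ - mu_0) = (0.6984, -0.9484),
  (x̄ - mu_0)^T · [...] = (3.4)·(0.6984) + (-1)·(-0.9484) = 3.323.

Step 5 — scale by n: T² = 5 · 3.323 = 16.6151.

T² ≈ 16.6151


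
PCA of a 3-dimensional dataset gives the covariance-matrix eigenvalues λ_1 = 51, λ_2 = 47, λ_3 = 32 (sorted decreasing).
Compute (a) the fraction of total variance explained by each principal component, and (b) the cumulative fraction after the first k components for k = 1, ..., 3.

Step 1 — total variance = trace(Sigma) = Σ λ_i = 51 + 47 + 32 = 130.

Step 2 — fraction explained by component i = λ_i / Σ λ:
  PC1: 51/130 = 0.3923
  PC2: 47/130 = 0.3615
  PC3: 32/130 = 0.2462

Step 3 — cumulative fraction after k components = (λ_1 + ... + λ_k) / Σ λ:
  k = 1: 51/130 = 0.3923
  k = 2: (51 + 47)/130 = 98/130 = 0.7538
  k = 3: (51 + 47 + 32)/130 = 130/130 = 1

Summary (fraction, with percent):

explained: PC1 0.3923 (39.23%), PC2 0.3615 (36.15%), PC3 0.2462 (24.62%);  cumulative: 0.3923, 0.7538, 1


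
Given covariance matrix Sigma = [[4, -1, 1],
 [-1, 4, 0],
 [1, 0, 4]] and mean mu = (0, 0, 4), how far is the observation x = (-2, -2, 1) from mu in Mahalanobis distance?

Step 1 — centre the observation: (x - mu) = (-2, -2, -3).

Step 2 — invert Sigma (cofactor / det for 3×3, or solve directly):
  Sigma^{-1} = [[0.2857, 0.0714, -0.0714],
 [0.0714, 0.2679, -0.0179],
 [-0.0714, -0.0179, 0.2679]].

Step 3 — form the quadratic (x - mu)^T · Sigma^{-1} · (x - mu):
  Sigma^{-1} · (x - mu) = (-0.5, -0.625, -0.625).
  (x - mu)^T · [Sigma^{-1} · (x - mu)] = (-2)·(-0.5) + (-2)·(-0.625) + (-3)·(-0.625) = 4.125.

Step 4 — take square root: d = √(4.125) ≈ 2.031.

d(x, mu) = √(4.125) ≈ 2.031


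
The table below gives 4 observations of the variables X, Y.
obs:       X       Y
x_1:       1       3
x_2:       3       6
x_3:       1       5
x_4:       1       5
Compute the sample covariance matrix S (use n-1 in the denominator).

Step 1 — column means:
  mean(X) = (1 + 3 + 1 + 1) / 4 = 6/4 = 1.5
  mean(Y) = (3 + 6 + 5 + 5) / 4 = 19/4 = 4.75

Step 2 — sample covariance S[i,j] = (1/(n-1)) · Σ_k (x_{k,i} - mean_i) · (x_{k,j} - mean_j), with n-1 = 3.
  S[X,X] = ((-0.5)·(-0.5) + (1.5)·(1.5) + (-0.5)·(-0.5) + (-0.5)·(-0.5)) / 3 = 3/3 = 1
  S[X,Y] = ((-0.5)·(-1.75) + (1.5)·(1.25) + (-0.5)·(0.25) + (-0.5)·(0.25)) / 3 = 2.5/3 = 0.8333
  S[Y,Y] = ((-1.75)·(-1.75) + (1.25)·(1.25) + (0.25)·(0.25) + (0.25)·(0.25)) / 3 = 4.75/3 = 1.5833

S is symmetric (S[j,i] = S[i,j]). Assembling:

S = [[1, 0.8333],
 [0.8333, 1.5833]]


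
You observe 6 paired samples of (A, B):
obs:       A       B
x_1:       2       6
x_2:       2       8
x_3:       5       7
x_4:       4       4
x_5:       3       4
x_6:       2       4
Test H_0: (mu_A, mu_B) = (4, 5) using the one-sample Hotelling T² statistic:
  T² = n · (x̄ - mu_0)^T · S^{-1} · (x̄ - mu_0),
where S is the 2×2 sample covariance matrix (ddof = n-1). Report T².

Step 1 — sample mean vector:
  mean(A) = (2 + 2 + 5 + 4 + 3 + 2) / 6 = 18/6 = 3
  mean(B) = (6 + 8 + 7 + 4 + 4 + 4) / 6 = 33/6 = 5.5
  x̄ = (3, 5.5),  deviation x̄ - mu_0 = (3, 5.5) - (4, 5) = (-1, 0.5).

Step 2 — sample covariance matrix, S[i,j] = (1/(n-1)) · Σ_k (x_{k,i} - mean_i) · (x_{k,j} - mean_j), divisor n-1 = 5:
  S[A,A] = ((-1)·(-1) + (-1)·(-1) + (2)·(2) + (1)·(1) + (0)·(0) + (-1)·(-1)) / 5 = 8/5 = 1.6
  S[A,B] = ((-1)·(0.5) + (-1)·(2.5) + (2)·(1.5) + (1)·(-1.5) + (0)·(-1.5) + (-1)·(-1.5)) / 5 = 0/5 = 0
  S[B,B] = ((0.5)·(0.5) + (2.5)·(2.5) + (1.5)·(1.5) + (-1.5)·(-1.5) + (-1.5)·(-1.5) + (-1.5)·(-1.5)) / 5 = 15.5/5 = 3.1
  S = [[1.6, 0],
 [0, 3.1]].

Step 3 — invert S. det(S) = 1.6·3.1 - (0)² = 4.96.
  S^{-1} = (1/det) · [[d, -b], [-b, a]] = [[0.625, 0],
 [0, 0.3226]].

Step 4 — quadratic form (x̄ - mu_0)^T · S^{-1} · (x̄ - mu_0):
  S^{-1} · (x̄ - mu_0) = (-0.625, 0.1613),
  (x̄ - mu_0)^T · [...] = (-1)·(-0.625) + (0.5)·(0.1613) = 0.7056.

Step 5 — scale by n: T² = 6 · 0.7056 = 4.2339.

T² ≈ 4.2339


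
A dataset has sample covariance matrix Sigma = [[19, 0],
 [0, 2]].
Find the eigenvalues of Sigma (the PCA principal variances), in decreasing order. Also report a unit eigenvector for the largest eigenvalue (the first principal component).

Step 1 — characteristic polynomial of 2×2 Sigma:
  det(Sigma - λI) = λ² - trace · λ + det = 0.
  trace = 19 + 2 = 21, det = 19·2 - (0)² = 38.
Step 2 — discriminant:
  Δ = trace² - 4·det = 441 - 152 = 289.
Step 3 — eigenvalues:
  λ = (trace ± √Δ)/2 = (21 ± 17)/2,
  λ_1 = 19,  λ_2 = 2.

Step 4 — unit eigenvector for λ_1: Sigma is diagonal, so its eigenvectors are the coordinate axes. λ_1 = 19 is the diagonal entry on the first coordinate axis, hence
  v_1 = (1, 0) (||v_1|| = 1).

λ_1 = 19,  λ_2 = 2;  v_1 ≈ (1, 0)


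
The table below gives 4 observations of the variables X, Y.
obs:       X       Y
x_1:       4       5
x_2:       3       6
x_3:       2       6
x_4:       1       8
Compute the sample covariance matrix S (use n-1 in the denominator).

Step 1 — column means:
  mean(X) = (4 + 3 + 2 + 1) / 4 = 10/4 = 2.5
  mean(Y) = (5 + 6 + 6 + 8) / 4 = 25/4 = 6.25

Step 2 — sample covariance S[i,j] = (1/(n-1)) · Σ_k (x_{k,i} - mean_i) · (x_{k,j} - mean_j), with n-1 = 3.
  S[X,X] = ((1.5)·(1.5) + (0.5)·(0.5) + (-0.5)·(-0.5) + (-1.5)·(-1.5)) / 3 = 5/3 = 1.6667
  S[X,Y] = ((1.5)·(-1.25) + (0.5)·(-0.25) + (-0.5)·(-0.25) + (-1.5)·(1.75)) / 3 = -4.5/3 = -1.5
  S[Y,Y] = ((-1.25)·(-1.25) + (-0.25)·(-0.25) + (-0.25)·(-0.25) + (1.75)·(1.75)) / 3 = 4.75/3 = 1.5833

S is symmetric (S[j,i] = S[i,j]). Assembling:

S = [[1.6667, -1.5],
 [-1.5, 1.5833]]


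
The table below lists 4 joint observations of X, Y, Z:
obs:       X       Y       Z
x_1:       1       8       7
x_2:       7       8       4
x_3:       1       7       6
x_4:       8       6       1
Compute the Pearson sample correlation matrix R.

Step 1 — column means:
  mean(X) = (1 + 7 + 1 + 8) / 4 = 17/4 = 4.25
  mean(Y) = (8 + 8 + 7 + 6) / 4 = 29/4 = 7.25
  mean(Z) = (7 + 4 + 6 + 1) / 4 = 18/4 = 4.5

Step 2 — sample variances and covariances s[i,j] = (1/(n-1)) · Σ_k (x_{k,i} - mean_i) · (x_{k,j} - mean_j), with n-1 = 3:
  s[X,X] = ((-3.25)·(-3.25) + (2.75)·(2.75) + (-3.25)·(-3.25) + (3.75)·(3.75)) / 3 = 42.75/3 = 14.25
  s[X,Y] = ((-3.25)·(0.75) + (2.75)·(0.75) + (-3.25)·(-0.25) + (3.75)·(-1.25)) / 3 = -4.25/3 = -1.4167
  s[X,Z] = ((-3.25)·(2.5) + (2.75)·(-0.5) + (-3.25)·(1.5) + (3.75)·(-3.5)) / 3 = -27.5/3 = -9.1667
  s[Y,Y] = ((0.75)·(0.75) + (0.75)·(0.75) + (-0.25)·(-0.25) + (-1.25)·(-1.25)) / 3 = 2.75/3 = 0.9167
  s[Y,Z] = ((0.75)·(2.5) + (0.75)·(-0.5) + (-0.25)·(1.5) + (-1.25)·(-3.5)) / 3 = 5.5/3 = 1.8333
  s[Z,Z] = ((2.5)·(2.5) + (-0.5)·(-0.5) + (1.5)·(1.5) + (-3.5)·(-3.5)) / 3 = 21/3 = 7
  Sample standard deviations s_i = √(s[i,i]):
  s(X) = √(14.25) = 3.7749
  s(Y) = √(0.9167) = 0.9574
  s(Z) = √(7) = 2.6458

Step 3 — r_{ij} = s_{ij} / (s_i · s_j):
  r[X,X] = 1 (diagonal).
  r[X,Y] = -1.4167 / (3.7749 · 0.9574) = -1.4167 / 3.6142 = -0.392
  r[X,Z] = -9.1667 / (3.7749 · 2.6458) = -9.1667 / 9.9875 = -0.9178
  r[Y,Y] = 1 (diagonal).
  r[Y,Z] = 1.8333 / (0.9574 · 2.6458) = 1.8333 / 2.5331 = 0.7237
  r[Z,Z] = 1 (diagonal).

R is symmetric with unit diagonal. Assembling:

R = [[1, -0.392, -0.9178],
 [-0.392, 1, 0.7237],
 [-0.9178, 0.7237, 1]]


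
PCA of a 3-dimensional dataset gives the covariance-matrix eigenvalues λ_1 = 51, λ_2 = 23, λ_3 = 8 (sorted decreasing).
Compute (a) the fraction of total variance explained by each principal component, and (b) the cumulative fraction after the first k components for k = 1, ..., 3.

Step 1 — total variance = trace(Sigma) = Σ λ_i = 51 + 23 + 8 = 82.

Step 2 — fraction explained by component i = λ_i / Σ λ:
  PC1: 51/82 = 0.622
  PC2: 23/82 = 0.2805
  PC3: 8/82 = 0.0976

Step 3 — cumulative fraction after k components = (λ_1 + ... + λ_k) / Σ λ:
  k = 1: 51/82 = 0.622
  k = 2: (51 + 23)/82 = 74/82 = 0.9024
  k = 3: (51 + 23 + 8)/82 = 82/82 = 1

Summary (fraction, with percent):

explained: PC1 0.622 (62.2%), PC2 0.2805 (28.05%), PC3 0.0976 (9.76%);  cumulative: 0.622, 0.9024, 1


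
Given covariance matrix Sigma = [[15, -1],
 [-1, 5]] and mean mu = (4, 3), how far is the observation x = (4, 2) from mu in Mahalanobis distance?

Step 1 — centre the observation: (x - mu) = (0, -1).

Step 2 — invert Sigma. det(Sigma) = 15·5 - (-1)² = 74.
  Sigma^{-1} = (1/det) · [[d, -b], [-b, a]] = [[0.0676, 0.0135],
 [0.0135, 0.2027]].

Step 3 — form the quadratic (x - mu)^T · Sigma^{-1} · (x - mu):
  Sigma^{-1} · (x - mu) = (-0.0135, -0.2027).
  (x - mu)^T · [Sigma^{-1} · (x - mu)] = (0)·(-0.0135) + (-1)·(-0.2027) = 0.2027.

Step 4 — take square root: d = √(0.2027) ≈ 0.4502.

d(x, mu) = √(0.2027) ≈ 0.4502


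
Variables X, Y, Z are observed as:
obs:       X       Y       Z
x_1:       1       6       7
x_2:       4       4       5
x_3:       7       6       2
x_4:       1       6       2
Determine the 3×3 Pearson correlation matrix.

Step 1 — column means:
  mean(X) = (1 + 4 + 7 + 1) / 4 = 13/4 = 3.25
  mean(Y) = (6 + 4 + 6 + 6) / 4 = 22/4 = 5.5
  mean(Z) = (7 + 5 + 2 + 2) / 4 = 16/4 = 4

Step 2 — sample variances and covariances s[i,j] = (1/(n-1)) · Σ_k (x_{k,i} - mean_i) · (x_{k,j} - mean_j), with n-1 = 3:
  s[X,X] = ((-2.25)·(-2.25) + (0.75)·(0.75) + (3.75)·(3.75) + (-2.25)·(-2.25)) / 3 = 24.75/3 = 8.25
  s[X,Y] = ((-2.25)·(0.5) + (0.75)·(-1.5) + (3.75)·(0.5) + (-2.25)·(0.5)) / 3 = -1.5/3 = -0.5
  s[X,Z] = ((-2.25)·(3) + (0.75)·(1) + (3.75)·(-2) + (-2.25)·(-2)) / 3 = -9/3 = -3
  s[Y,Y] = ((0.5)·(0.5) + (-1.5)·(-1.5) + (0.5)·(0.5) + (0.5)·(0.5)) / 3 = 3/3 = 1
  s[Y,Z] = ((0.5)·(3) + (-1.5)·(1) + (0.5)·(-2) + (0.5)·(-2)) / 3 = -2/3 = -0.6667
  s[Z,Z] = ((3)·(3) + (1)·(1) + (-2)·(-2) + (-2)·(-2)) / 3 = 18/3 = 6
  Sample standard deviations s_i = √(s[i,i]):
  s(X) = √(8.25) = 2.8723
  s(Y) = √(1) = 1
  s(Z) = √(6) = 2.4495

Step 3 — r_{ij} = s_{ij} / (s_i · s_j):
  r[X,X] = 1 (diagonal).
  r[X,Y] = -0.5 / (2.8723 · 1) = -0.5 / 2.8723 = -0.1741
  r[X,Z] = -3 / (2.8723 · 2.4495) = -3 / 7.0356 = -0.4264
  r[Y,Y] = 1 (diagonal).
  r[Y,Z] = -0.6667 / (1 · 2.4495) = -0.6667 / 2.4495 = -0.2722
  r[Z,Z] = 1 (diagonal).

R is symmetric with unit diagonal. Assembling:

R = [[1, -0.1741, -0.4264],
 [-0.1741, 1, -0.2722],
 [-0.4264, -0.2722, 1]]


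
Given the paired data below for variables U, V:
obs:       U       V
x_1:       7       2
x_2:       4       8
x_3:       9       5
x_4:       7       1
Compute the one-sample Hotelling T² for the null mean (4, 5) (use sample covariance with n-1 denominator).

Step 1 — sample mean vector:
  mean(U) = (7 + 4 + 9 + 7) / 4 = 27/4 = 6.75
  mean(V) = (2 + 8 + 5 + 1) / 4 = 16/4 = 4
  x̄ = (6.75, 4),  deviation x̄ - mu_0 = (6.75, 4) - (4, 5) = (2.75, -1).

Step 2 — sample covariance matrix, S[i,j] = (1/(n-1)) · Σ_k (x_{k,i} - mean_i) · (x_{k,j} - mean_j), divisor n-1 = 3:
  S[U,U] = ((0.25)·(0.25) + (-2.75)·(-2.75) + (2.25)·(2.25) + (0.25)·(0.25)) / 3 = 12.75/3 = 4.25
  S[U,V] = ((0.25)·(-2) + (-2.75)·(4) + (2.25)·(1) + (0.25)·(-3)) / 3 = -10/3 = -3.3333
  S[V,V] = ((-2)·(-2) + (4)·(4) + (1)·(1) + (-3)·(-3)) / 3 = 30/3 = 10
  S = [[4.25, -3.3333],
 [-3.3333, 10]].

Step 3 — invert S. det(S) = 4.25·10 - (-3.3333)² = 31.3889.
  S^{-1} = (1/det) · [[d, -b], [-b, a]] = [[0.3186, 0.1062],
 [0.1062, 0.1354]].

Step 4 — quadratic form (x̄ - mu_0)^T · S^{-1} · (x̄ - mu_0):
  S^{-1} · (x̄ - mu_0) = (0.7699, 0.1566),
  (x̄ - mu_0)^T · [...] = (2.75)·(0.7699) + (-1)·(0.1566) = 1.9606.

Step 5 — scale by n: T² = 4 · 1.9606 = 7.8425.

T² ≈ 7.8425


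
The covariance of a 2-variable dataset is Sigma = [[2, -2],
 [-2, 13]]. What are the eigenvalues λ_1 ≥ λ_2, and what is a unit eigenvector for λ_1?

Step 1 — characteristic polynomial of 2×2 Sigma:
  det(Sigma - λI) = λ² - trace · λ + det = 0.
  trace = 2 + 13 = 15, det = 2·13 - (-2)² = 22.
Step 2 — discriminant:
  Δ = trace² - 4·det = 225 - 88 = 137.
Step 3 — eigenvalues:
  λ = (trace ± √Δ)/2 = (15 ± 11.7047)/2,
  λ_1 = 13.3523,  λ_2 = 1.6477.

Step 4 — unit eigenvector for λ_1: solve (Sigma - λ_1 I)v = 0. First row:
  (2 - 13.3523)·v_x + (-2)·v_y = 0, i.e. (-11.3523)·v_x + (-2)·v_y = 0,
  so v ∝ (b, λ_1 - a) = (-2, 11.3523); multiply by -1 so the first entry is positive: u = (2, -11.3523).
  ||u|| = √((2)² + (-11.3523)²) = √(132.8758) ≈ 11.5272,
  v_1 = u/||u|| ≈ (0.1735, -0.9848) (||v_1|| = 1).

λ_1 = 13.3523,  λ_2 = 1.6477;  v_1 ≈ (0.1735, -0.9848)


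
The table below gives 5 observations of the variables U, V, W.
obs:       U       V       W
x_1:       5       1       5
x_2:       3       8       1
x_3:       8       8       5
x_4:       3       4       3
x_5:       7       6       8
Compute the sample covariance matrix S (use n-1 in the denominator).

Step 1 — column means:
  mean(U) = (5 + 3 + 8 + 3 + 7) / 5 = 26/5 = 5.2
  mean(V) = (1 + 8 + 8 + 4 + 6) / 5 = 27/5 = 5.4
  mean(W) = (5 + 1 + 5 + 3 + 8) / 5 = 22/5 = 4.4

Step 2 — sample covariance S[i,j] = (1/(n-1)) · Σ_k (x_{k,i} - mean_i) · (x_{k,j} - mean_j), with n-1 = 4.
  S[U,U] = ((-0.2)·(-0.2) + (-2.2)·(-2.2) + (2.8)·(2.8) + (-2.2)·(-2.2) + (1.8)·(1.8)) / 4 = 20.8/4 = 5.2
  S[U,V] = ((-0.2)·(-4.4) + (-2.2)·(2.6) + (2.8)·(2.6) + (-2.2)·(-1.4) + (1.8)·(0.6)) / 4 = 6.6/4 = 1.65
  S[U,W] = ((-0.2)·(0.6) + (-2.2)·(-3.4) + (2.8)·(0.6) + (-2.2)·(-1.4) + (1.8)·(3.6)) / 4 = 18.6/4 = 4.65
  S[V,V] = ((-4.4)·(-4.4) + (2.6)·(2.6) + (2.6)·(2.6) + (-1.4)·(-1.4) + (0.6)·(0.6)) / 4 = 35.2/4 = 8.8
  S[V,W] = ((-4.4)·(0.6) + (2.6)·(-3.4) + (2.6)·(0.6) + (-1.4)·(-1.4) + (0.6)·(3.6)) / 4 = -5.8/4 = -1.45
  S[W,W] = ((0.6)·(0.6) + (-3.4)·(-3.4) + (0.6)·(0.6) + (-1.4)·(-1.4) + (3.6)·(3.6)) / 4 = 27.2/4 = 6.8

S is symmetric (S[j,i] = S[i,j]). Assembling:

S = [[5.2, 1.65, 4.65],
 [1.65, 8.8, -1.45],
 [4.65, -1.45, 6.8]]


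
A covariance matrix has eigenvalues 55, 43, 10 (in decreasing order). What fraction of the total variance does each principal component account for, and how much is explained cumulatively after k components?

Step 1 — total variance = trace(Sigma) = Σ λ_i = 55 + 43 + 10 = 108.

Step 2 — fraction explained by component i = λ_i / Σ λ:
  PC1: 55/108 = 0.5093
  PC2: 43/108 = 0.3981
  PC3: 10/108 = 0.0926

Step 3 — cumulative fraction after k components = (λ_1 + ... + λ_k) / Σ λ:
  k = 1: 55/108 = 0.5093
  k = 2: (55 + 43)/108 = 98/108 = 0.9074
  k = 3: (55 + 43 + 10)/108 = 108/108 = 1

Summary (fraction, with percent):

explained: PC1 0.5093 (50.93%), PC2 0.3981 (39.81%), PC3 0.0926 (9.26%);  cumulative: 0.5093, 0.9074, 1


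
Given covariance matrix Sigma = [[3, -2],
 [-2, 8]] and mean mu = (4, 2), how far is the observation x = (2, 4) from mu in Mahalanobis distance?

Step 1 — centre the observation: (x - mu) = (-2, 2).

Step 2 — invert Sigma. det(Sigma) = 3·8 - (-2)² = 20.
  Sigma^{-1} = (1/det) · [[d, -b], [-b, a]] = [[0.4, 0.1],
 [0.1, 0.15]].

Step 3 — form the quadratic (x - mu)^T · Sigma^{-1} · (x - mu):
  Sigma^{-1} · (x - mu) = (-0.6, 0.1).
  (x - mu)^T · [Sigma^{-1} · (x - mu)] = (-2)·(-0.6) + (2)·(0.1) = 1.4.

Step 4 — take square root: d = √(1.4) ≈ 1.1832.

d(x, mu) = √(1.4) ≈ 1.1832


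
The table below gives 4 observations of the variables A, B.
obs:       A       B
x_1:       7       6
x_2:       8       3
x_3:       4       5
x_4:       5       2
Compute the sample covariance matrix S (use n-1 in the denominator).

Step 1 — column means:
  mean(A) = (7 + 8 + 4 + 5) / 4 = 24/4 = 6
  mean(B) = (6 + 3 + 5 + 2) / 4 = 16/4 = 4

Step 2 — sample covariance S[i,j] = (1/(n-1)) · Σ_k (x_{k,i} - mean_i) · (x_{k,j} - mean_j), with n-1 = 3.
  S[A,A] = ((1)·(1) + (2)·(2) + (-2)·(-2) + (-1)·(-1)) / 3 = 10/3 = 3.3333
  S[A,B] = ((1)·(2) + (2)·(-1) + (-2)·(1) + (-1)·(-2)) / 3 = 0/3 = 0
  S[B,B] = ((2)·(2) + (-1)·(-1) + (1)·(1) + (-2)·(-2)) / 3 = 10/3 = 3.3333

S is symmetric (S[j,i] = S[i,j]). Assembling:

S = [[3.3333, 0],
 [0, 3.3333]]


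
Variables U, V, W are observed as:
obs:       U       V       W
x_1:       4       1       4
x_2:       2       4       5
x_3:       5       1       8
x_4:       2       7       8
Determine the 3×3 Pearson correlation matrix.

Step 1 — column means:
  mean(U) = (4 + 2 + 5 + 2) / 4 = 13/4 = 3.25
  mean(V) = (1 + 4 + 1 + 7) / 4 = 13/4 = 3.25
  mean(W) = (4 + 5 + 8 + 8) / 4 = 25/4 = 6.25

Step 2 — sample variances and covariances s[i,j] = (1/(n-1)) · Σ_k (x_{k,i} - mean_i) · (x_{k,j} - mean_j), with n-1 = 3:
  s[U,U] = ((0.75)·(0.75) + (-1.25)·(-1.25) + (1.75)·(1.75) + (-1.25)·(-1.25)) / 3 = 6.75/3 = 2.25
  s[U,V] = ((0.75)·(-2.25) + (-1.25)·(0.75) + (1.75)·(-2.25) + (-1.25)·(3.75)) / 3 = -11.25/3 = -3.75
  s[U,W] = ((0.75)·(-2.25) + (-1.25)·(-1.25) + (1.75)·(1.75) + (-1.25)·(1.75)) / 3 = 0.75/3 = 0.25
  s[V,V] = ((-2.25)·(-2.25) + (0.75)·(0.75) + (-2.25)·(-2.25) + (3.75)·(3.75)) / 3 = 24.75/3 = 8.25
  s[V,W] = ((-2.25)·(-2.25) + (0.75)·(-1.25) + (-2.25)·(1.75) + (3.75)·(1.75)) / 3 = 6.75/3 = 2.25
  s[W,W] = ((-2.25)·(-2.25) + (-1.25)·(-1.25) + (1.75)·(1.75) + (1.75)·(1.75)) / 3 = 12.75/3 = 4.25
  Sample standard deviations s_i = √(s[i,i]):
  s(U) = √(2.25) = 1.5
  s(V) = √(8.25) = 2.8723
  s(W) = √(4.25) = 2.0616

Step 3 — r_{ij} = s_{ij} / (s_i · s_j):
  r[U,U] = 1 (diagonal).
  r[U,V] = -3.75 / (1.5 · 2.8723) = -3.75 / 4.3084 = -0.8704
  r[U,W] = 0.25 / (1.5 · 2.0616) = 0.25 / 3.0923 = 0.0808
  r[V,V] = 1 (diagonal).
  r[V,W] = 2.25 / (2.8723 · 2.0616) = 2.25 / 5.9214 = 0.38
  r[W,W] = 1 (diagonal).

R is symmetric with unit diagonal. Assembling:

R = [[1, -0.8704, 0.0808],
 [-0.8704, 1, 0.38],
 [0.0808, 0.38, 1]]


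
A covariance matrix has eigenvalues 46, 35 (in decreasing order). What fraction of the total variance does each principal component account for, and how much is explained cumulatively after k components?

Step 1 — total variance = trace(Sigma) = Σ λ_i = 46 + 35 = 81.

Step 2 — fraction explained by component i = λ_i / Σ λ:
  PC1: 46/81 = 0.5679
  PC2: 35/81 = 0.4321

Step 3 — cumulative fraction after k components = (λ_1 + ... + λ_k) / Σ λ:
  k = 1: 46/81 = 0.5679
  k = 2: (46 + 35)/81 = 81/81 = 1

Summary (fraction, with percent):

explained: PC1 0.5679 (56.79%), PC2 0.4321 (43.21%);  cumulative: 0.5679, 1


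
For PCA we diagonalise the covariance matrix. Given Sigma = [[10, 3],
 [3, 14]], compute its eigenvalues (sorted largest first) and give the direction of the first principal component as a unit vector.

Step 1 — characteristic polynomial of 2×2 Sigma:
  det(Sigma - λI) = λ² - trace · λ + det = 0.
  trace = 10 + 14 = 24, det = 10·14 - (3)² = 131.
Step 2 — discriminant:
  Δ = trace² - 4·det = 576 - 524 = 52.
Step 3 — eigenvalues:
  λ = (trace ± √Δ)/2 = (24 ± 7.2111)/2,
  λ_1 = 15.6056,  λ_2 = 8.3944.

Step 4 — unit eigenvector for λ_1: solve (Sigma - λ_1 I)v = 0. First row:
  (10 - 15.6056)·v_x + (3)·v_y = 0, i.e. (-5.6056)·v_x + (3)·v_y = 0,
  so v ∝ (b, λ_1 - a) = (3, 5.6056) = u.
  ||u|| = √((3)² + (5.6056)²) = √(40.4222) ≈ 6.3578,
  v_1 = u/||u|| ≈ (0.4719, 0.8817) (||v_1|| = 1).

λ_1 = 15.6056,  λ_2 = 8.3944;  v_1 ≈ (0.4719, 0.8817)


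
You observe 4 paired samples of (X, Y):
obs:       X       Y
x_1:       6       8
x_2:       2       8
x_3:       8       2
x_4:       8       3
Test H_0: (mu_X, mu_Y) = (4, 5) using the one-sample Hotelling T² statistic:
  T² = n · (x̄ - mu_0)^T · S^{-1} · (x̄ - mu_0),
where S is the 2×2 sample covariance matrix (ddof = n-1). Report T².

Step 1 — sample mean vector:
  mean(X) = (6 + 2 + 8 + 8) / 4 = 24/4 = 6
  mean(Y) = (8 + 8 + 2 + 3) / 4 = 21/4 = 5.25
  x̄ = (6, 5.25),  deviation x̄ - mu_0 = (6, 5.25) - (4, 5) = (2, 0.25).

Step 2 — sample covariance matrix, S[i,j] = (1/(n-1)) · Σ_k (x_{k,i} - mean_i) · (x_{k,j} - mean_j), divisor n-1 = 3:
  S[X,X] = ((0)·(0) + (-4)·(-4) + (2)·(2) + (2)·(2)) / 3 = 24/3 = 8
  S[X,Y] = ((0)·(2.75) + (-4)·(2.75) + (2)·(-3.25) + (2)·(-2.25)) / 3 = -22/3 = -7.3333
  S[Y,Y] = ((2.75)·(2.75) + (2.75)·(2.75) + (-3.25)·(-3.25) + (-2.25)·(-2.25)) / 3 = 30.75/3 = 10.25
  S = [[8, -7.3333],
 [-7.3333, 10.25]].

Step 3 — invert S. det(S) = 8·10.25 - (-7.3333)² = 28.2222.
  S^{-1} = (1/det) · [[d, -b], [-b, a]] = [[0.3632, 0.2598],
 [0.2598, 0.2835]].

Step 4 — quadratic form (x̄ - mu_0)^T · S^{-1} · (x̄ - mu_0):
  S^{-1} · (x̄ - mu_0) = (0.7913, 0.5906),
  (x̄ - mu_0)^T · [...] = (2)·(0.7913) + (0.25)·(0.5906) = 1.7303.

Step 5 — scale by n: T² = 4 · 1.7303 = 6.9213.

T² ≈ 6.9213


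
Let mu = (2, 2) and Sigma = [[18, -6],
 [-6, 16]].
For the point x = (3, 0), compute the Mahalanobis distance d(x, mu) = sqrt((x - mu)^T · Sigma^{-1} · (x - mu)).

Step 1 — centre the observation: (x - mu) = (1, -2).

Step 2 — invert Sigma. det(Sigma) = 18·16 - (-6)² = 252.
  Sigma^{-1} = (1/det) · [[d, -b], [-b, a]] = [[0.0635, 0.0238],
 [0.0238, 0.0714]].

Step 3 — form the quadratic (x - mu)^T · Sigma^{-1} · (x - mu):
  Sigma^{-1} · (x - mu) = (0.0159, -0.119).
  (x - mu)^T · [Sigma^{-1} · (x - mu)] = (1)·(0.0159) + (-2)·(-0.119) = 0.254.

Step 4 — take square root: d = √(0.254) ≈ 0.504.

d(x, mu) = √(0.254) ≈ 0.504


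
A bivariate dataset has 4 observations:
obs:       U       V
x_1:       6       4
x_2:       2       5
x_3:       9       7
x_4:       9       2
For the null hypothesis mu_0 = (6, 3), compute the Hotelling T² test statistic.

Step 1 — sample mean vector:
  mean(U) = (6 + 2 + 9 + 9) / 4 = 26/4 = 6.5
  mean(V) = (4 + 5 + 7 + 2) / 4 = 18/4 = 4.5
  x̄ = (6.5, 4.5),  deviation x̄ - mu_0 = (6.5, 4.5) - (6, 3) = (0.5, 1.5).

Step 2 — sample covariance matrix, S[i,j] = (1/(n-1)) · Σ_k (x_{k,i} - mean_i) · (x_{k,j} - mean_j), divisor n-1 = 3:
  S[U,U] = ((-0.5)·(-0.5) + (-4.5)·(-4.5) + (2.5)·(2.5) + (2.5)·(2.5)) / 3 = 33/3 = 11
  S[U,V] = ((-0.5)·(-0.5) + (-4.5)·(0.5) + (2.5)·(2.5) + (2.5)·(-2.5)) / 3 = -2/3 = -0.6667
  S[V,V] = ((-0.5)·(-0.5) + (0.5)·(0.5) + (2.5)·(2.5) + (-2.5)·(-2.5)) / 3 = 13/3 = 4.3333
  S = [[11, -0.6667],
 [-0.6667, 4.3333]].

Step 3 — invert S. det(S) = 11·4.3333 - (-0.6667)² = 47.2222.
  S^{-1} = (1/det) · [[d, -b], [-b, a]] = [[0.0918, 0.0141],
 [0.0141, 0.2329]].

Step 4 — quadratic form (x̄ - mu_0)^T · S^{-1} · (x̄ - mu_0):
  S^{-1} · (x̄ - mu_0) = (0.0671, 0.3565),
  (x̄ - mu_0)^T · [...] = (0.5)·(0.0671) + (1.5)·(0.3565) = 0.5682.

Step 5 — scale by n: T² = 4 · 0.5682 = 2.2729.

T² ≈ 2.2729


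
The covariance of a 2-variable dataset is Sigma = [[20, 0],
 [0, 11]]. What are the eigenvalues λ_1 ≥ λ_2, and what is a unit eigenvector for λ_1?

Step 1 — characteristic polynomial of 2×2 Sigma:
  det(Sigma - λI) = λ² - trace · λ + det = 0.
  trace = 20 + 11 = 31, det = 20·11 - (0)² = 220.
Step 2 — discriminant:
  Δ = trace² - 4·det = 961 - 880 = 81.
Step 3 — eigenvalues:
  λ = (trace ± √Δ)/2 = (31 ± 9)/2,
  λ_1 = 20,  λ_2 = 11.

Step 4 — unit eigenvector for λ_1: Sigma is diagonal, so its eigenvectors are the coordinate axes. λ_1 = 20 is the diagonal entry on the first coordinate axis, hence
  v_1 = (1, 0) (||v_1|| = 1).

λ_1 = 20,  λ_2 = 11;  v_1 ≈ (1, 0)


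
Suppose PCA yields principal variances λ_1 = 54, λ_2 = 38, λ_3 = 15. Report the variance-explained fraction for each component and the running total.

Step 1 — total variance = trace(Sigma) = Σ λ_i = 54 + 38 + 15 = 107.

Step 2 — fraction explained by component i = λ_i / Σ λ:
  PC1: 54/107 = 0.5047
  PC2: 38/107 = 0.3551
  PC3: 15/107 = 0.1402

Step 3 — cumulative fraction after k components = (λ_1 + ... + λ_k) / Σ λ:
  k = 1: 54/107 = 0.5047
  k = 2: (54 + 38)/107 = 92/107 = 0.8598
  k = 3: (54 + 38 + 15)/107 = 107/107 = 1

Summary (fraction, with percent):

explained: PC1 0.5047 (50.47%), PC2 0.3551 (35.51%), PC3 0.1402 (14.02%);  cumulative: 0.5047, 0.8598, 1


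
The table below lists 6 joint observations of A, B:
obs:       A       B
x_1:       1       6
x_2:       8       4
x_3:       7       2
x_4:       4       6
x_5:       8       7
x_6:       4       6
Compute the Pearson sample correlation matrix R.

Step 1 — column means:
  mean(A) = (1 + 8 + 7 + 4 + 8 + 4) / 6 = 32/6 = 5.3333
  mean(B) = (6 + 4 + 2 + 6 + 7 + 6) / 6 = 31/6 = 5.1667

Step 2 — sample variances and covariances s[i,j] = (1/(n-1)) · Σ_k (x_{k,i} - mean_i) · (x_{k,j} - mean_j), with n-1 = 5:
  s[A,A] = ((-4.3333)·(-4.3333) + (2.6667)·(2.6667) + (1.6667)·(1.6667) + (-1.3333)·(-1.3333) + (2.6667)·(2.6667) + (-1.3333)·(-1.3333)) / 5 = 39.3333/5 = 7.8667
  s[A,B] = ((-4.3333)·(0.8333) + (2.6667)·(-1.1667) + (1.6667)·(-3.1667) + (-1.3333)·(0.8333) + (2.6667)·(1.8333) + (-1.3333)·(0.8333)) / 5 = -9.3333/5 = -1.8667
  s[B,B] = ((0.8333)·(0.8333) + (-1.1667)·(-1.1667) + (-3.1667)·(-3.1667) + (0.8333)·(0.8333) + (1.8333)·(1.8333) + (0.8333)·(0.8333)) / 5 = 16.8333/5 = 3.3667
  Sample standard deviations s_i = √(s[i,i]):
  s(A) = √(7.8667) = 2.8048
  s(B) = √(3.3667) = 1.8348

Step 3 — r_{ij} = s_{ij} / (s_i · s_j):
  r[A,A] = 1 (diagonal).
  r[A,B] = -1.8667 / (2.8048 · 1.8348) = -1.8667 / 5.1463 = -0.3627
  r[B,B] = 1 (diagonal).

R is symmetric with unit diagonal. Assembling:

R = [[1, -0.3627],
 [-0.3627, 1]]


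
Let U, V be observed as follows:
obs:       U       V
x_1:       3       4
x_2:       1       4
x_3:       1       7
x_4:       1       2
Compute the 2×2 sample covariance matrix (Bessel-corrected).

Step 1 — column means:
  mean(U) = (3 + 1 + 1 + 1) / 4 = 6/4 = 1.5
  mean(V) = (4 + 4 + 7 + 2) / 4 = 17/4 = 4.25

Step 2 — sample covariance S[i,j] = (1/(n-1)) · Σ_k (x_{k,i} - mean_i) · (x_{k,j} - mean_j), with n-1 = 3.
  S[U,U] = ((1.5)·(1.5) + (-0.5)·(-0.5) + (-0.5)·(-0.5) + (-0.5)·(-0.5)) / 3 = 3/3 = 1
  S[U,V] = ((1.5)·(-0.25) + (-0.5)·(-0.25) + (-0.5)·(2.75) + (-0.5)·(-2.25)) / 3 = -0.5/3 = -0.1667
  S[V,V] = ((-0.25)·(-0.25) + (-0.25)·(-0.25) + (2.75)·(2.75) + (-2.25)·(-2.25)) / 3 = 12.75/3 = 4.25

S is symmetric (S[j,i] = S[i,j]). Assembling:

S = [[1, -0.1667],
 [-0.1667, 4.25]]


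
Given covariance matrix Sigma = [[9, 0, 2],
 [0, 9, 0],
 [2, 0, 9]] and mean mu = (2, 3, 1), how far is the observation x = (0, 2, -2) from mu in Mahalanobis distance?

Step 1 — centre the observation: (x - mu) = (-2, -1, -3).

Step 2 — invert Sigma (cofactor / det for 3×3, or solve directly):
  Sigma^{-1} = [[0.1169, 0, -0.026],
 [0, 0.1111, 0],
 [-0.026, 0, 0.1169]].

Step 3 — form the quadratic (x - mu)^T · Sigma^{-1} · (x - mu):
  Sigma^{-1} · (x - mu) = (-0.1558, -0.1111, -0.2987).
  (x - mu)^T · [Sigma^{-1} · (x - mu)] = (-2)·(-0.1558) + (-1)·(-0.1111) + (-3)·(-0.2987) = 1.3189.

Step 4 — take square root: d = √(1.3189) ≈ 1.1484.

d(x, mu) = √(1.3189) ≈ 1.1484


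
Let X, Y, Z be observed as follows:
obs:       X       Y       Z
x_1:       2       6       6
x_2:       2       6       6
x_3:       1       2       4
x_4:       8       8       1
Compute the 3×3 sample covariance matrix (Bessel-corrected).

Step 1 — column means:
  mean(X) = (2 + 2 + 1 + 8) / 4 = 13/4 = 3.25
  mean(Y) = (6 + 6 + 2 + 8) / 4 = 22/4 = 5.5
  mean(Z) = (6 + 6 + 4 + 1) / 4 = 17/4 = 4.25

Step 2 — sample covariance S[i,j] = (1/(n-1)) · Σ_k (x_{k,i} - mean_i) · (x_{k,j} - mean_j), with n-1 = 3.
  S[X,X] = ((-1.25)·(-1.25) + (-1.25)·(-1.25) + (-2.25)·(-2.25) + (4.75)·(4.75)) / 3 = 30.75/3 = 10.25
  S[X,Y] = ((-1.25)·(0.5) + (-1.25)·(0.5) + (-2.25)·(-3.5) + (4.75)·(2.5)) / 3 = 18.5/3 = 6.1667
  S[X,Z] = ((-1.25)·(1.75) + (-1.25)·(1.75) + (-2.25)·(-0.25) + (4.75)·(-3.25)) / 3 = -19.25/3 = -6.4167
  S[Y,Y] = ((0.5)·(0.5) + (0.5)·(0.5) + (-3.5)·(-3.5) + (2.5)·(2.5)) / 3 = 19/3 = 6.3333
  S[Y,Z] = ((0.5)·(1.75) + (0.5)·(1.75) + (-3.5)·(-0.25) + (2.5)·(-3.25)) / 3 = -5.5/3 = -1.8333
  S[Z,Z] = ((1.75)·(1.75) + (1.75)·(1.75) + (-0.25)·(-0.25) + (-3.25)·(-3.25)) / 3 = 16.75/3 = 5.5833

S is symmetric (S[j,i] = S[i,j]). Assembling:

S = [[10.25, 6.1667, -6.4167],
 [6.1667, 6.3333, -1.8333],
 [-6.4167, -1.8333, 5.5833]]


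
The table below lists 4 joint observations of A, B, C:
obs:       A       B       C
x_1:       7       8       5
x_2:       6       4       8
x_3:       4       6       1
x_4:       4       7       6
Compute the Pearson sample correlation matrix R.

Step 1 — column means:
  mean(A) = (7 + 6 + 4 + 4) / 4 = 21/4 = 5.25
  mean(B) = (8 + 4 + 6 + 7) / 4 = 25/4 = 6.25
  mean(C) = (5 + 8 + 1 + 6) / 4 = 20/4 = 5

Step 2 — sample variances and covariances s[i,j] = (1/(n-1)) · Σ_k (x_{k,i} - mean_i) · (x_{k,j} - mean_j), with n-1 = 3:
  s[A,A] = ((1.75)·(1.75) + (0.75)·(0.75) + (-1.25)·(-1.25) + (-1.25)·(-1.25)) / 3 = 6.75/3 = 2.25
  s[A,B] = ((1.75)·(1.75) + (0.75)·(-2.25) + (-1.25)·(-0.25) + (-1.25)·(0.75)) / 3 = 0.75/3 = 0.25
  s[A,C] = ((1.75)·(0) + (0.75)·(3) + (-1.25)·(-4) + (-1.25)·(1)) / 3 = 6/3 = 2
  s[B,B] = ((1.75)·(1.75) + (-2.25)·(-2.25) + (-0.25)·(-0.25) + (0.75)·(0.75)) / 3 = 8.75/3 = 2.9167
  s[B,C] = ((1.75)·(0) + (-2.25)·(3) + (-0.25)·(-4) + (0.75)·(1)) / 3 = -5/3 = -1.6667
  s[C,C] = ((0)·(0) + (3)·(3) + (-4)·(-4) + (1)·(1)) / 3 = 26/3 = 8.6667
  Sample standard deviations s_i = √(s[i,i]):
  s(A) = √(2.25) = 1.5
  s(B) = √(2.9167) = 1.7078
  s(C) = √(8.6667) = 2.9439

Step 3 — r_{ij} = s_{ij} / (s_i · s_j):
  r[A,A] = 1 (diagonal).
  r[A,B] = 0.25 / (1.5 · 1.7078) = 0.25 / 2.5617 = 0.0976
  r[A,C] = 2 / (1.5 · 2.9439) = 2 / 4.4159 = 0.4529
  r[B,B] = 1 (diagonal).
  r[B,C] = -1.6667 / (1.7078 · 2.9439) = -1.6667 / 5.0277 = -0.3315
  r[C,C] = 1 (diagonal).

R is symmetric with unit diagonal. Assembling:

R = [[1, 0.0976, 0.4529],
 [0.0976, 1, -0.3315],
 [0.4529, -0.3315, 1]]


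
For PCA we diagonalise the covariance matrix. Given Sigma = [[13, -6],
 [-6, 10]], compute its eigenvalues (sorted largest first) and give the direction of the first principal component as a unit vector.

Step 1 — characteristic polynomial of 2×2 Sigma:
  det(Sigma - λI) = λ² - trace · λ + det = 0.
  trace = 13 + 10 = 23, det = 13·10 - (-6)² = 94.
Step 2 — discriminant:
  Δ = trace² - 4·det = 529 - 376 = 153.
Step 3 — eigenvalues:
  λ = (trace ± √Δ)/2 = (23 ± 12.3693)/2,
  λ_1 = 17.6847,  λ_2 = 5.3153.

Step 4 — unit eigenvector for λ_1: solve (Sigma - λ_1 I)v = 0. First row:
  (13 - 17.6847)·v_x + (-6)·v_y = 0, i.e. (-4.6847)·v_x + (-6)·v_y = 0,
  so v ∝ (b, λ_1 - a) = (-6, 4.6847); multiply by -1 so the first entry is positive: u = (6, -4.6847).
  ||u|| = √((6)² + (-4.6847)²) = √(57.946) ≈ 7.6122,
  v_1 = u/||u|| ≈ (0.7882, -0.6154) (||v_1|| = 1).

λ_1 = 17.6847,  λ_2 = 5.3153;  v_1 ≈ (0.7882, -0.6154)


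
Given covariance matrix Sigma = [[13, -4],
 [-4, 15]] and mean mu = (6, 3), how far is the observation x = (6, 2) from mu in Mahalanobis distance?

Step 1 — centre the observation: (x - mu) = (0, -1).

Step 2 — invert Sigma. det(Sigma) = 13·15 - (-4)² = 179.
  Sigma^{-1} = (1/det) · [[d, -b], [-b, a]] = [[0.0838, 0.0223],
 [0.0223, 0.0726]].

Step 3 — form the quadratic (x - mu)^T · Sigma^{-1} · (x - mu):
  Sigma^{-1} · (x - mu) = (-0.0223, -0.0726).
  (x - mu)^T · [Sigma^{-1} · (x - mu)] = (0)·(-0.0223) + (-1)·(-0.0726) = 0.0726.

Step 4 — take square root: d = √(0.0726) ≈ 0.2695.

d(x, mu) = √(0.0726) ≈ 0.2695


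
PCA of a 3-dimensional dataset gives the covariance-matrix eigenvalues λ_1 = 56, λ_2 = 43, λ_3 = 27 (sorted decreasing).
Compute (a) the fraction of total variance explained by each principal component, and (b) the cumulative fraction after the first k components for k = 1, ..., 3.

Step 1 — total variance = trace(Sigma) = Σ λ_i = 56 + 43 + 27 = 126.

Step 2 — fraction explained by component i = λ_i / Σ λ:
  PC1: 56/126 = 0.4444
  PC2: 43/126 = 0.3413
  PC3: 27/126 = 0.2143

Step 3 — cumulative fraction after k components = (λ_1 + ... + λ_k) / Σ λ:
  k = 1: 56/126 = 0.4444
  k = 2: (56 + 43)/126 = 99/126 = 0.7857
  k = 3: (56 + 43 + 27)/126 = 126/126 = 1

Summary (fraction, with percent):

explained: PC1 0.4444 (44.44%), PC2 0.3413 (34.13%), PC3 0.2143 (21.43%);  cumulative: 0.4444, 0.7857, 1


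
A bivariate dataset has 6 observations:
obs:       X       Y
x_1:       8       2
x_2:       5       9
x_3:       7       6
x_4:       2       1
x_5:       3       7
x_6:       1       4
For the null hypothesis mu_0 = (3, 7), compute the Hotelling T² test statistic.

Step 1 — sample mean vector:
  mean(X) = (8 + 5 + 7 + 2 + 3 + 1) / 6 = 26/6 = 4.3333
  mean(Y) = (2 + 9 + 6 + 1 + 7 + 4) / 6 = 29/6 = 4.8333
  x̄ = (4.3333, 4.8333),  deviation x̄ - mu_0 = (4.3333, 4.8333) - (3, 7) = (1.3333, -2.1667).

Step 2 — sample covariance matrix, S[i,j] = (1/(n-1)) · Σ_k (x_{k,i} - mean_i) · (x_{k,j} - mean_j), divisor n-1 = 5:
  S[X,X] = ((3.6667)·(3.6667) + (0.6667)·(0.6667) + (2.6667)·(2.6667) + (-2.3333)·(-2.3333) + (-1.3333)·(-1.3333) + (-3.3333)·(-3.3333)) / 5 = 39.3333/5 = 7.8667
  S[X,Y] = ((3.6667)·(-2.8333) + (0.6667)·(4.1667) + (2.6667)·(1.1667) + (-2.3333)·(-3.8333) + (-1.3333)·(2.1667) + (-3.3333)·(-0.8333)) / 5 = 4.3333/5 = 0.8667
  S[Y,Y] = ((-2.8333)·(-2.8333) + (4.1667)·(4.1667) + (1.1667)·(1.1667) + (-3.8333)·(-3.8333) + (2.1667)·(2.1667) + (-0.8333)·(-0.8333)) / 5 = 46.8333/5 = 9.3667
  S = [[7.8667, 0.8667],
 [0.8667, 9.3667]].

Step 3 — invert S. det(S) = 7.8667·9.3667 - (0.8667)² = 72.9333.
  S^{-1} = (1/det) · [[d, -b], [-b, a]] = [[0.1284, -0.0119],
 [-0.0119, 0.1079]].

Step 4 — quadratic form (x̄ - mu_0)^T · S^{-1} · (x̄ - mu_0):
  S^{-1} · (x̄ - mu_0) = (0.197, -0.2495),
  (x̄ - mu_0)^T · [...] = (1.3333)·(0.197) + (-2.1667)·(-0.2495) = 0.8033.

Step 5 — scale by n: T² = 6 · 0.8033 = 4.8199.

T² ≈ 4.8199


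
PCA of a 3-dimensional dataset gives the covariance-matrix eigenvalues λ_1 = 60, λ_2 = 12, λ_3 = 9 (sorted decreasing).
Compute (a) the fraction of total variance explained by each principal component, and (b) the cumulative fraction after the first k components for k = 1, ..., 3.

Step 1 — total variance = trace(Sigma) = Σ λ_i = 60 + 12 + 9 = 81.

Step 2 — fraction explained by component i = λ_i / Σ λ:
  PC1: 60/81 = 0.7407
  PC2: 12/81 = 0.1481
  PC3: 9/81 = 0.1111

Step 3 — cumulative fraction after k components = (λ_1 + ... + λ_k) / Σ λ:
  k = 1: 60/81 = 0.7407
  k = 2: (60 + 12)/81 = 72/81 = 0.8889
  k = 3: (60 + 12 + 9)/81 = 81/81 = 1

Summary (fraction, with percent):

explained: PC1 0.7407 (74.07%), PC2 0.1481 (14.81%), PC3 0.1111 (11.11%);  cumulative: 0.7407, 0.8889, 1


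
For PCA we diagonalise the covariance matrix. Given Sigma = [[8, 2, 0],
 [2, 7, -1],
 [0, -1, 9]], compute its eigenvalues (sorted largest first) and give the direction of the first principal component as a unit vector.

Step 1 — characteristic polynomial p(λ) = det(λI - Sigma) = λ³ - tr·λ² + c_1·λ - det, where tr = trace, c_1 = sum of the principal 2×2 minors, det = det(Sigma):
  tr = 8 + 7 + 9 = 24,
  c_1 = (8·7 - (2)²) + (8·9 - (0)²) + (7·9 - (-1)²) = 52 + 72 + 62 = 186,
  det = 8·(7·9 - (-1)²) - (2)·((2)·9 - (-1)·(0)) + (0)·((2)·(-1) - 7·(0)) = 8·(62) - (2)·(18) + (0)·(-2) = 460.
  So p(λ) = λ³ - 24λ² + 186λ - 460.
Step 2 — look for an integer root (rational root theorem: any rational root is an integer divisor of 460). Testing λ = 10:
  p(10) = 1000 - 2400 + 1860 - 460 = 0  ✓
  Dividing out (λ - 10): p(λ) = (λ - 10)(λ² - 14λ + 46).
Step 3 — remaining eigenvalues from the quadratic λ² - 14λ + 46 = 0:
  Δ = 14² - 4·46 = 196 - 184 = 12,  λ = (14 ± √12)/2 = (14 ± 3.4641)/2 ≈ 8.7321 or 5.2679.
  Sorted: λ_1 = 10,  λ_2 = 8.7321,  λ_3 = 5.2679  (check: sum = 24 = tr ✓).

Step 4 — unit eigenvector for λ_1 = 10: v spans the null space of (Sigma - λ_1 I), whose rows are
  r_1 = (-2, 2, 0),  r_2 = (2, -3, -1),  r_3 = (0, -1, -1).
  v is orthogonal to every row, so take v ∝ r_1 × r_2 = ((2)·(-1) - (0)·(-3), (0)·(2) - (-2)·(-1), (-2)·(-3) - (2)·(2)) = (-2, -2, 2).
  Rescale (divide by 2; multiply by -1 so the first nonzero entry is positive): u = (1, 1, -1).
  ||u|| = √((1)² + (1)² + (-1)²) = √(3) ≈ 1.7321,  v_1 = u/||u|| ≈ (0.5774, 0.5774, -0.5774) (||v_1|| = 1).

λ_1 = 10,  λ_2 = 8.7321,  λ_3 = 5.2679;  v_1 ≈ (0.5774, 0.5774, -0.5774)


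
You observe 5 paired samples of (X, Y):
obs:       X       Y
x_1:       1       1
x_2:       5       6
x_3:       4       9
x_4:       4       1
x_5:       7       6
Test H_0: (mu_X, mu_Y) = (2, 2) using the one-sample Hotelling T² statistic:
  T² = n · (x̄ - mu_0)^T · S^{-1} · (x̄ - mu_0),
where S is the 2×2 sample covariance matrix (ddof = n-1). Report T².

Step 1 — sample mean vector:
  mean(X) = (1 + 5 + 4 + 4 + 7) / 5 = 21/5 = 4.2
  mean(Y) = (1 + 6 + 9 + 1 + 6) / 5 = 23/5 = 4.6
  x̄ = (4.2, 4.6),  deviation x̄ - mu_0 = (4.2, 4.6) - (2, 2) = (2.2, 2.6).

Step 2 — sample covariance matrix, S[i,j] = (1/(n-1)) · Σ_k (x_{k,i} - mean_i) · (x_{k,j} - mean_j), divisor n-1 = 4:
  S[X,X] = ((-3.2)·(-3.2) + (0.8)·(0.8) + (-0.2)·(-0.2) + (-0.2)·(-0.2) + (2.8)·(2.8)) / 4 = 18.8/4 = 4.7
  S[X,Y] = ((-3.2)·(-3.6) + (0.8)·(1.4) + (-0.2)·(4.4) + (-0.2)·(-3.6) + (2.8)·(1.4)) / 4 = 16.4/4 = 4.1
  S[Y,Y] = ((-3.6)·(-3.6) + (1.4)·(1.4) + (4.4)·(4.4) + (-3.6)·(-3.6) + (1.4)·(1.4)) / 4 = 49.2/4 = 12.3
  S = [[4.7, 4.1],
 [4.1, 12.3]].

Step 3 — invert S. det(S) = 4.7·12.3 - (4.1)² = 41.
  S^{-1} = (1/det) · [[d, -b], [-b, a]] = [[0.3, -0.1],
 [-0.1, 0.1146]].

Step 4 — quadratic form (x̄ - mu_0)^T · S^{-1} · (x̄ - mu_0):
  S^{-1} · (x̄ - mu_0) = (0.4, 0.078),
  (x̄ - mu_0)^T · [...] = (2.2)·(0.4) + (2.6)·(0.078) = 1.0829.

Step 5 — scale by n: T² = 5 · 1.0829 = 5.4146.

T² ≈ 5.4146
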